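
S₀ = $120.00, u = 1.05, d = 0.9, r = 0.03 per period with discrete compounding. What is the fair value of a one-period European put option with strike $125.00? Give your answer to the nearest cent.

Risk-neutral probability p = (1 + 0.03 − 0.9)/(1.05 − 0.9) = 0.1300/0.1500 = 0.8667
Terminal stock prices: S_u = 126, S_d = 108
Terminal payoffs (K − S): max(-1, 0) = 0, max(17, 0) = 17
Node 0 (S = 120): V_0 = 1/1.03·[0.8667·0.0000 + 0.1333·17.0000] = 2.2006

$2.20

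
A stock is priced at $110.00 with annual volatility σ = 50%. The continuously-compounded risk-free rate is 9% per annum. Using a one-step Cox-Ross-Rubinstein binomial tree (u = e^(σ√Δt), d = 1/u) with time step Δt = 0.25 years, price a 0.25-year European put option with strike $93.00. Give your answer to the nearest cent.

$3.71

CRR parameters: u = e^(σ√Δt) = e^(0.5·√0.25) = 1.2840, d = 1/u = 0.7788
Per-period rate: rΔt = 0.09·0.25 = 0.0225, so R = e^0.0225 = 1.0228
Risk-neutral probability p = (e^0.0225 − 0.7788)/(1.2840 − 0.7788) = 0.2440/0.5052 = 0.4829
Terminal stock prices: S_u = 141.2, S_d = 85.67
Terminal payoffs (K − S): max(-48.24, 0) = 0, max(7.332, 0) = 7.332
Node 0 (S = 110): V_0 = e^(−0.0225)·[0.4829·0.0000 + 0.5171·7.3319] = 3.7072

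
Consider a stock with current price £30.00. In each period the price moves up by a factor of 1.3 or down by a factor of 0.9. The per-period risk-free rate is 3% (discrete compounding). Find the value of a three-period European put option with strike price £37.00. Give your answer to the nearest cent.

Risk-neutral probability p = (1 + 0.03 − 0.9)/(1.3 − 0.9) = 0.1300/0.4000 = 0.3250
Terminal stock prices: S_uuu = 65.91, S_uud = 45.63, S_udd = 31.59, S_ddd = 21.87
Terminal payoffs (K − S): max(-28.91, 0) = 0, max(-8.63, 0) = 0, max(5.41, 0) = 5.41, max(15.13, 0) = 15.13
Node uu (S = 50.7): V_uu = 1/1.03·[0.3250·0.0000 + 0.6750·0.0000] = 0.0000
Node ud (S = 35.1): V_ud = 1/1.03·[0.3250·0.0000 + 0.6750·5.4100] = 3.5454
Node dd (S = 24.3): V_dd = 1/1.03·[0.3250·5.4100 + 0.6750·15.1300] = 11.6223
Node u (S = 39): V_u = 1/1.03·[0.3250·0.0000 + 0.6750·3.5454] = 2.3234
Node d (S = 27): V_d = 1/1.03·[0.3250·3.5454 + 0.6750·11.6223] = 8.7353
Node 0 (S = 30): V_0 = 1/1.03·[0.3250·2.3234 + 0.6750·8.7353] = 6.4577

£6.46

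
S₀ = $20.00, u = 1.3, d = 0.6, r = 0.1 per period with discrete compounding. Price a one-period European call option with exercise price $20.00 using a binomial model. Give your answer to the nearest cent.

$3.90

Risk-neutral probability p = (1 + 0.1 − 0.6)/(1.3 − 0.6) = 0.5000/0.7000 = 0.7143
Terminal stock prices: S_u = 26, S_d = 12
Terminal payoffs (S − K): max(6, 0) = 6, max(-8, 0) = 0
Node 0 (S = 20): V_0 = 1/1.1·[0.7143·6.0000 + 0.2857·0.0000] = 3.8961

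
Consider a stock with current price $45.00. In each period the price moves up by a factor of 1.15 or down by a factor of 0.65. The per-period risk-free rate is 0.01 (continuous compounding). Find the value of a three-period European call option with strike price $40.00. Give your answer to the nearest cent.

$10.31

Risk-neutral probability p = (e^0.01 − 0.65)/(1.15 − 0.65) = 0.3601/0.5000 = 0.7201
Terminal stock prices: S_uuu = 68.44, S_uud = 38.68, S_udd = 21.86, S_ddd = 12.36
Terminal payoffs (S − K): max(28.44, 0) = 28.44, max(-1.317, 0) = 0, max(-18.14, 0) = 0, max(-27.64, 0) = 0
Node uu (S = 59.51): V_uu = e^(−0.01)·[0.7201·28.4394 + 0.2799·0.0000] = 20.2754
Node ud (S = 33.64): V_ud = e^(−0.01)·[0.7201·0.0000 + 0.2799·0.0000] = 0.0000
Node dd (S = 19.01): V_dd = e^(−0.01)·[0.7201·0.0000 + 0.2799·0.0000] = 0.0000
Node u (S = 51.75): V_u = e^(−0.01)·[0.7201·20.2754 + 0.2799·0.0000] = 14.4551
Node d (S = 29.25): V_d = e^(−0.01)·[0.7201·0.0000 + 0.2799·0.0000] = 0.0000
Node 0 (S = 45): V_0 = e^(−0.01)·[0.7201·14.4551 + 0.2799·0.0000] = 10.3055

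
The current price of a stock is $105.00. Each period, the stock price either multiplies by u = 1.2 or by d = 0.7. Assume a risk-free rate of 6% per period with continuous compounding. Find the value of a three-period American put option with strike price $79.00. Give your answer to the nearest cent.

$3.46

Risk-neutral probability p = (e^0.06 − 0.7)/(1.2 − 0.7) = 0.3618/0.5000 = 0.7237
Terminal stock prices: S_uuu = 181.4, S_uud = 105.8, S_udd = 61.74, S_ddd = 36.01
Terminal payoffs (K − S): max(-102.4, 0) = 0, max(-26.84, 0) = 0, max(17.26, 0) = 17.26, max(42.99, 0) = 42.99
Node uu (S = 151.2): continuation = e^(−0.06)·[0.7237·0.0000 + 0.2763·0.0000] = 0.0000; exercise value = 0.0000 ≤ continuation, so V_uu = 0.0000
Node ud (S = 88.2): continuation = e^(−0.06)·[0.7237·0.0000 + 0.2763·17.2600] = 4.4917; exercise value = 0.0000 ≤ continuation, so V_ud = 4.4917
Node dd (S = 51.45): continuation = e^(−0.06)·[0.7237·17.2600 + 0.2763·42.9850] = 22.9494; exercise value = 27.5500 > continuation, so V_dd = 27.5500 (exercise)
Node u (S = 126): continuation = e^(−0.06)·[0.7237·0.0000 + 0.2763·4.4917] = 1.1689; exercise value = 0.0000 ≤ continuation, so V_u = 1.1689
Node d (S = 73.5): continuation = e^(−0.06)·[0.7237·4.4917 + 0.2763·27.5500] = 10.2307; exercise value = 5.5000 ≤ continuation, so V_d = 10.2307
Node 0 (S = 105): continuation = e^(−0.06)·[0.7237·1.1689 + 0.2763·10.2307] = 3.4590; exercise value = 0.0000 ≤ continuation, so V_0 = 3.4590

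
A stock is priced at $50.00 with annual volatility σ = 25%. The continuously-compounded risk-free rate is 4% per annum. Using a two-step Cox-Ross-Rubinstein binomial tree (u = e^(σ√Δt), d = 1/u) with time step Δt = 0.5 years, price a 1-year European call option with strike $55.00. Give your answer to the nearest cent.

CRR parameters: u = e^(σ√Δt) = e^(0.25·√0.5) = 1.1934, d = 1/u = 0.8380
Per-period rate: rΔt = 0.04·0.5 = 0.02, so R = e^0.02 = 1.0202
Risk-neutral probability p = (e^0.02 − 0.8380)/(1.1934 − 0.8380) = 0.1822/0.3554 = 0.5128
Terminal stock prices: S_uu = 71.21, S_ud = 50, S_dd = 35.11
Terminal payoffs (S − K): max(16.21, 0) = 16.21, max(-5, 0) = 0, max(-19.89, 0) = 0
Node u (S = 59.67): V_u = e^(−0.02)·[0.5128·16.2060 + 0.4872·0.0000] = 8.1453
Node d (S = 41.9): V_d = e^(−0.02)·[0.5128·0.0000 + 0.4872·0.0000] = 0.0000
Node 0 (S = 50): V_0 = e^(−0.02)·[0.5128·8.1453 + 0.4872·0.0000] = 4.0939

$4.09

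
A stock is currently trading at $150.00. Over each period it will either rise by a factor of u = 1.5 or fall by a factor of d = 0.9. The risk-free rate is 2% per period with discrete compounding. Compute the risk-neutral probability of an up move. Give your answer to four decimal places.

p = 0.2000

Risk-neutral probability p = (1 + 0.02 − 0.9)/(1.5 − 0.9) = 0.1200/0.6000 = 0.2000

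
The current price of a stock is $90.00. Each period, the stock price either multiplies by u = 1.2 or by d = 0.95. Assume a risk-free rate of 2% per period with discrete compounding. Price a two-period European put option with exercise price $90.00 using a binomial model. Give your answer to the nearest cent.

$4.37

Risk-neutral probability p = (1 + 0.02 − 0.95)/(1.2 − 0.95) = 0.0700/0.2500 = 0.2800
Terminal stock prices: S_uu = 129.6, S_ud = 102.6, S_dd = 81.22
Terminal payoffs (K − S): max(-39.6, 0) = 0, max(-12.6, 0) = 0, max(8.775, 0) = 8.775
Node u (S = 108): V_u = 1/1.02·[0.2800·0.0000 + 0.7200·0.0000] = 0.0000
Node d (S = 85.5): V_d = 1/1.02·[0.2800·0.0000 + 0.7200·8.7750] = 6.1941
Node 0 (S = 90): V_0 = 1/1.02·[0.2800·0.0000 + 0.7200·6.1941] = 4.3723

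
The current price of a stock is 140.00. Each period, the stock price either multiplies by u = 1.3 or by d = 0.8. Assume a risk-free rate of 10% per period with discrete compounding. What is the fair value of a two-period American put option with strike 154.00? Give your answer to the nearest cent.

Risk-neutral probability p = (1 + 0.1 − 0.8)/(1.3 − 0.8) = 0.3000/0.5000 = 0.6000
Terminal stock prices: S_uu = 236.6, S_ud = 145.6, S_dd = 89.6
Terminal payoffs (K − S): max(-82.6, 0) = 0, max(8.4, 0) = 8.4, max(64.4, 0) = 64.4
Node u (S = 182): continuation = 1/1.1·[0.6000·0.0000 + 0.4000·8.4000] = 3.0545; exercise value = 0.0000 ≤ continuation, so V_u = 3.0545
Node d (S = 112): continuation = 1/1.1·[0.6000·8.4000 + 0.4000·64.4000] = 28.0000; exercise value = 42.0000 > continuation, so V_d = 42.0000 (exercise)
Node 0 (S = 140): continuation = 1/1.1·[0.6000·3.0545 + 0.4000·42.0000] = 16.9388; exercise value = 14.0000 ≤ continuation, so V_0 = 16.9388

16.94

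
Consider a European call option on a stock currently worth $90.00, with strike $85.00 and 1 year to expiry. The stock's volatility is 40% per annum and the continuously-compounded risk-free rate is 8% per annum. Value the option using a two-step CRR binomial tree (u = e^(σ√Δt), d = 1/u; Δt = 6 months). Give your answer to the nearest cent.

CRR parameters: u = e^(σ√Δt) = e^(0.4·√0.5) = 1.3269, d = 1/u = 0.7536
Per-period rate: rΔt = 0.08·0.5 = 0.04, so R = e^0.04 = 1.0408
Risk-neutral probability p = (e^0.04 − 0.7536)/(1.3269 − 0.7536) = 0.2872/0.5733 = 0.5009
Terminal stock prices: S_uu = 158.5, S_ud = 90, S_dd = 51.12
Terminal payoffs (S − K): max(73.46, 0) = 73.46, max(5, 0) = 5, max(-33.88, 0) = 0
Node u (S = 119.4): V_u = e^(−0.04)·[0.5009·73.4589 + 0.4991·5.0000] = 37.7536
Node d (S = 67.83): V_d = e^(−0.04)·[0.5009·5.0000 + 0.4991·0.0000] = 2.4065
Node 0 (S = 90): V_0 = e^(−0.04)·[0.5009·37.7536 + 0.4991·2.4065] = 19.3249

$19.32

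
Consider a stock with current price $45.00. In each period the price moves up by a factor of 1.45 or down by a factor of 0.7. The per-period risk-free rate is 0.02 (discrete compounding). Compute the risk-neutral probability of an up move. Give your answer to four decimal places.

Risk-neutral probability p = (1 + 0.02 − 0.7)/(1.45 − 0.7) = 0.3200/0.7500 = 0.4267

p = 0.4267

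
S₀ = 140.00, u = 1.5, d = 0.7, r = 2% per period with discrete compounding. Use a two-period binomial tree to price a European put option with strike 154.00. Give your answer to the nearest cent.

32.78

Risk-neutral probability p = (1 + 0.02 − 0.7)/(1.5 − 0.7) = 0.3200/0.8000 = 0.4000
Terminal stock prices: S_uu = 315, S_ud = 147, S_dd = 68.6
Terminal payoffs (K − S): max(-161, 0) = 0, max(7, 0) = 7, max(85.4, 0) = 85.4
Node u (S = 210): V_u = 1/1.02·[0.4000·0.0000 + 0.6000·7.0000] = 4.1176
Node d (S = 98): V_d = 1/1.02·[0.4000·7.0000 + 0.6000·85.4000] = 52.9804
Node 0 (S = 140): V_0 = 1/1.02·[0.4000·4.1176 + 0.6000·52.9804] = 32.7797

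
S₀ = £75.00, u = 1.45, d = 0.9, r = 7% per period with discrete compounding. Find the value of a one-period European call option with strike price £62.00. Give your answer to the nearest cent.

Risk-neutral probability p = (1 + 0.07 − 0.9)/(1.45 − 0.9) = 0.1700/0.5500 = 0.3091
Terminal stock prices: S_u = 108.8, S_d = 67.5
Terminal payoffs (S − K): max(46.75, 0) = 46.75, max(5.5, 0) = 5.5
Node 0 (S = 75): V_0 = 1/1.07·[0.3091·46.7500 + 0.6909·5.5000] = 17.0561

£17.06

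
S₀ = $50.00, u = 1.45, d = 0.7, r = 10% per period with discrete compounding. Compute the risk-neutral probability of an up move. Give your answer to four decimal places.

p = 0.5333

Risk-neutral probability p = (1 + 0.1 − 0.7)/(1.45 − 0.7) = 0.4000/0.7500 = 0.5333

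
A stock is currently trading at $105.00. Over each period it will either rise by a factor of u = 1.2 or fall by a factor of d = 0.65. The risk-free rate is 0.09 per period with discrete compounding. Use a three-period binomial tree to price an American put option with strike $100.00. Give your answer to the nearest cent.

$8.43

Risk-neutral probability p = (1 + 0.09 − 0.65)/(1.2 − 0.65) = 0.4400/0.5500 = 0.8000
Terminal stock prices: S_uuu = 181.4, S_uud = 98.28, S_udd = 53.24, S_ddd = 28.84
Terminal payoffs (K − S): max(-81.44, 0) = 0, max(1.72, 0) = 1.72, max(46.76, 0) = 46.76, max(71.16, 0) = 71.16
Node uu (S = 151.2): continuation = 1/1.09·[0.8000·0.0000 + 0.2000·1.7200] = 0.3156; exercise value = 0.0000 ≤ continuation, so V_uu = 0.3156
Node ud (S = 81.9): continuation = 1/1.09·[0.8000·1.7200 + 0.2000·46.7650] = 9.8431; exercise value = 18.1000 > continuation, so V_ud = 18.1000 (exercise)
Node dd (S = 44.36): continuation = 1/1.09·[0.8000·46.7650 + 0.2000·71.1644] = 47.3806; exercise value = 55.6375 > continuation, so V_dd = 55.6375 (exercise)
Node u (S = 126): continuation = 1/1.09·[0.8000·0.3156 + 0.2000·18.1000] = 3.5527; exercise value = 0.0000 ≤ continuation, so V_u = 3.5527
Node d (S = 68.25): continuation = 1/1.09·[0.8000·18.1000 + 0.2000·55.6375] = 23.4931; exercise value = 31.7500 > continuation, so V_d = 31.7500 (exercise)
Node 0 (S = 105): continuation = 1/1.09·[0.8000·3.5527 + 0.2000·31.7500] = 8.4332; exercise value = 0.0000 ≤ continuation, so V_0 = 8.4332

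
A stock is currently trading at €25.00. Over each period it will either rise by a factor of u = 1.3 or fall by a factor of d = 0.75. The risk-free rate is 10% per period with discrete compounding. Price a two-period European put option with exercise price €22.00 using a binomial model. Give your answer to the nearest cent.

€0.87

Risk-neutral probability p = (1 + 0.1 − 0.75)/(1.3 − 0.75) = 0.3500/0.5500 = 0.6364
Terminal stock prices: S_uu = 42.25, S_ud = 24.38, S_dd = 14.06
Terminal payoffs (K − S): max(-20.25, 0) = 0, max(-2.375, 0) = 0, max(7.938, 0) = 7.938
Node u (S = 32.5): V_u = 1/1.1·[0.6364·0.0000 + 0.3636·0.0000] = 0.0000
Node d (S = 18.75): V_d = 1/1.1·[0.6364·0.0000 + 0.3636·7.9375] = 2.6240
Node 0 (S = 25): V_0 = 1/1.1·[0.6364·0.0000 + 0.3636·2.6240] = 0.8674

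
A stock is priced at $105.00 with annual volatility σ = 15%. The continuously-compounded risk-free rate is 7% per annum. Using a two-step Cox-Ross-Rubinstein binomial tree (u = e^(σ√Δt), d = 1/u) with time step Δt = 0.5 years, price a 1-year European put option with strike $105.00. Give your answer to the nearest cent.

CRR parameters: u = e^(σ√Δt) = e^(0.15·√0.5) = 1.1119, d = 1/u = 0.8994
Per-period rate: rΔt = 0.07·0.5 = 0.035, so R = e^0.035 = 1.0356
Risk-neutral probability p = (e^0.035 − 0.8994)/(1.1119 − 0.8994) = 0.1363/0.2125 = 0.6411
Terminal stock prices: S_uu = 129.8, S_ud = 105, S_dd = 84.93
Terminal payoffs (K − S): max(-24.81, 0) = 0, max(0, 0) = 0, max(20.07, 0) = 20.07
Node u (S = 116.7): V_u = e^(−0.035)·[0.6411·0.0000 + 0.3589·0.0000] = 0.0000
Node d (S = 94.43): V_d = e^(−0.035)·[0.6411·0.0000 + 0.3589·20.0699] = 6.9552
Node 0 (S = 105): V_0 = e^(−0.035)·[0.6411·0.0000 + 0.3589·6.9552] = 2.4103

$2.41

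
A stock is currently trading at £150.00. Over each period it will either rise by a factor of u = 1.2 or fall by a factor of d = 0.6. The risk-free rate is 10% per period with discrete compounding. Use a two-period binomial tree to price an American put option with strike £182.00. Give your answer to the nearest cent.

£32.00

Risk-neutral probability p = (1 + 0.1 − 0.6)/(1.2 − 0.6) = 0.5000/0.6000 = 0.8333
Terminal stock prices: S_uu = 216, S_ud = 108, S_dd = 54
Terminal payoffs (K − S): max(-34, 0) = 0, max(74, 0) = 74, max(128, 0) = 128
Node u (S = 180): continuation = 1/1.1·[0.8333·0.0000 + 0.1667·74.0000] = 11.2121; exercise value = 2.0000 ≤ continuation, so V_u = 11.2121
Node d (S = 90): continuation = 1/1.1·[0.8333·74.0000 + 0.1667·128.0000] = 75.4545; exercise value = 92.0000 > continuation, so V_d = 92.0000 (exercise)
Node 0 (S = 150): continuation = 1/1.1·[0.8333·11.2121 + 0.1667·92.0000] = 22.4334; exercise value = 32.0000 > continuation, so V_0 = 32.0000 (exercise)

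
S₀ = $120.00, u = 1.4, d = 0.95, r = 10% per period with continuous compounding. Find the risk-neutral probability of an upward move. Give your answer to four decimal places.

p = 0.3448

Risk-neutral probability p = (e^0.1 − 0.95)/(1.4 − 0.95) = 0.1552/0.4500 = 0.3448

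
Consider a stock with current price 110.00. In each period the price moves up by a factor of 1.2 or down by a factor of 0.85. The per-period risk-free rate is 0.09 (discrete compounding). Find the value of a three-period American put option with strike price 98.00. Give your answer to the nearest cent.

1.82

Risk-neutral probability p = (1 + 0.09 − 0.85)/(1.2 − 0.85) = 0.2400/0.3500 = 0.6857
Terminal stock prices: S_uuu = 190.1, S_uud = 134.6, S_udd = 95.37, S_ddd = 67.55
Terminal payoffs (K − S): max(-92.08, 0) = 0, max(-36.64, 0) = 0, max(2.63, 0) = 2.63, max(30.45, 0) = 30.45
Node uu (S = 158.4): continuation = 1/1.09·[0.6857·0.0000 + 0.3143·0.0000] = 0.0000; exercise value = 0.0000 ≤ continuation, so V_uu = 0.0000
Node ud (S = 112.2): continuation = 1/1.09·[0.6857·0.0000 + 0.3143·2.6300] = 0.7583; exercise value = 0.0000 ≤ continuation, so V_ud = 0.7583
Node dd (S = 79.47): continuation = 1/1.09·[0.6857·2.6300 + 0.3143·30.4463] = 10.4333; exercise value = 18.5250 > continuation, so V_dd = 18.5250 (exercise)
Node u (S = 132): continuation = 1/1.09·[0.6857·0.0000 + 0.3143·0.7583] = 0.2187; exercise value = 0.0000 ≤ continuation, so V_u = 0.2187
Node d (S = 93.5): continuation = 1/1.09·[0.6857·0.7583 + 0.3143·18.5250] = 5.8185; exercise value = 4.5000 ≤ continuation, so V_d = 5.8185
Node 0 (S = 110): continuation = 1/1.09·[0.6857·0.2187 + 0.3143·5.8185] = 1.8152; exercise value = 0.0000 ≤ continuation, so V_0 = 1.8152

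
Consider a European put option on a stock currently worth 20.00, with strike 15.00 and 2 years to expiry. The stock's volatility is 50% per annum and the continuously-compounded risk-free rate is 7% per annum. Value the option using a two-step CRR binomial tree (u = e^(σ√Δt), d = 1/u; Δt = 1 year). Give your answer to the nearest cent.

2.03

CRR parameters: u = e^(σ√Δt) = e^(0.5·√1) = 1.6487, d = 1/u = 0.6065
Per-period rate: rΔt = 0.07·1 = 0.07, so R = e^0.07 = 1.0725
Risk-neutral probability p = (e^0.07 − 0.6065)/(1.6487 − 0.6065) = 0.4660/1.0422 = 0.4471
Terminal stock prices: S_uu = 54.37, S_ud = 20, S_dd = 7.358
Terminal payoffs (K − S): max(-39.37, 0) = 0, max(-5, 0) = 0, max(7.642, 0) = 7.642
Node u (S = 32.97): V_u = e^(−0.07)·[0.4471·0.0000 + 0.5529·0.0000] = 0.0000
Node d (S = 12.13): V_d = e^(−0.07)·[0.4471·0.0000 + 0.5529·7.6424] = 3.9397
Node 0 (S = 20): V_0 = e^(−0.07)·[0.4471·0.0000 + 0.5529·3.9397] = 2.0310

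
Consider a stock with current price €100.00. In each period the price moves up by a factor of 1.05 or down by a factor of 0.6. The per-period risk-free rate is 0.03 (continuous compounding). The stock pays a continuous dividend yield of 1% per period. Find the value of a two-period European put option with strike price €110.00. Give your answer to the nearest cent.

€5.78

Per-period risk-free factor R = e^0.03 = 1.0305; dividend-adjusted growth = e^(0.03−0.01) = 1.0202.
Risk-neutral probability p = (1.0202 − 0.6)/(1.05 − 0.6) = 0.4202/0.4500 = 0.9338
Terminal stock prices: S_uu = 110.2, S_ud = 63, S_dd = 36
Terminal payoffs (K − S): max(-0.25, 0) = 0, max(47, 0) = 47, max(74, 0) = 74
Node u (S = 105): V_u = e^(−0.03)·[0.9338·0.0000 + 0.0662·47.0000] = 3.0203
Node d (S = 60): V_d = e^(−0.03)·[0.9338·47.0000 + 0.0662·74.0000] = 47.3460
Node 0 (S = 100): V_0 = e^(−0.03)·[0.9338·3.0203 + 0.0662·47.3460] = 5.7795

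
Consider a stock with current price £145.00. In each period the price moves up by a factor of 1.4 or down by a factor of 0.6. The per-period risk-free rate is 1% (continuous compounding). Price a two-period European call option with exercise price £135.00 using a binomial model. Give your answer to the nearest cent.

Risk-neutral probability p = (e^0.01 − 0.6)/(1.4 − 0.6) = 0.4101/0.8000 = 0.5126
Terminal stock prices: S_uu = 284.2, S_ud = 121.8, S_dd = 52.2
Terminal payoffs (S − K): max(149.2, 0) = 149.2, max(-13.2, 0) = 0, max(-82.8, 0) = 0
Node u (S = 203): V_u = e^(−0.01)·[0.5126·149.2000 + 0.4874·0.0000] = 75.7134
Node d (S = 87): V_d = e^(−0.01)·[0.5126·0.0000 + 0.4874·0.0000] = 0.0000
Node 0 (S = 145): V_0 = e^(−0.01)·[0.5126·75.7134 + 0.4874·0.0000] = 38.4217

£38.42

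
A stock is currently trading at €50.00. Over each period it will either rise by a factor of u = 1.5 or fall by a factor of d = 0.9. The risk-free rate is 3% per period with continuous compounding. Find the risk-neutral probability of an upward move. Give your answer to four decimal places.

p = 0.2174

Risk-neutral probability p = (e^0.03 − 0.9)/(1.5 − 0.9) = 0.1305/0.6000 = 0.2174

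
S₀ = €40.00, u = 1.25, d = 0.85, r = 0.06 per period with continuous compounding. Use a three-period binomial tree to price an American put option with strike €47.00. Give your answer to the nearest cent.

Risk-neutral probability p = (e^0.06 − 0.85)/(1.25 − 0.85) = 0.2118/0.4000 = 0.5296
Terminal stock prices: S_uuu = 78.12, S_uud = 53.12, S_udd = 36.12, S_ddd = 24.56
Terminal payoffs (K − S): max(-31.12, 0) = 0, max(-6.125, 0) = 0, max(10.88, 0) = 10.88, max(22.44, 0) = 22.44
Node uu (S = 62.5): continuation = e^(−0.06)·[0.5296·0.0000 + 0.4704·0.0000] = 0.0000; exercise value = 0.0000 ≤ continuation, so V_uu = 0.0000
Node ud (S = 42.5): continuation = e^(−0.06)·[0.5296·0.0000 + 0.4704·10.8750] = 4.8178; exercise value = 4.5000 ≤ continuation, so V_ud = 4.8178
Node dd (S = 28.9): continuation = e^(−0.06)·[0.5296·10.8750 + 0.4704·22.4350] = 15.3629; exercise value = 18.1000 > continuation, so V_dd = 18.1000 (exercise)
Node u (S = 50): continuation = e^(−0.06)·[0.5296·0.0000 + 0.4704·4.8178] = 2.1343; exercise value = 0.0000 ≤ continuation, so V_u = 2.1343
Node d (S = 34): continuation = e^(−0.06)·[0.5296·4.8178 + 0.4704·18.1000] = 10.4214; exercise value = 13.0000 > continuation, so V_d = 13.0000 (exercise)
Node 0 (S = 40): continuation = e^(−0.06)·[0.5296·2.1343 + 0.4704·13.0000] = 6.8237; exercise value = 7.0000 > continuation, so V_0 = 7.0000 (exercise)

€7.00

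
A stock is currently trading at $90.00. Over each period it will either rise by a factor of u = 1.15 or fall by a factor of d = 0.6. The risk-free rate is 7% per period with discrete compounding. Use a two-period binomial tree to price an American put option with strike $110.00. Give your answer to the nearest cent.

$20.00

Risk-neutral probability p = (1 + 0.07 − 0.6)/(1.15 − 0.6) = 0.4700/0.5500 = 0.8545
Terminal stock prices: S_uu = 119, S_ud = 62.1, S_dd = 32.4
Terminal payoffs (K − S): max(-9.025, 0) = 0, max(47.9, 0) = 47.9, max(77.6, 0) = 77.6
Node u (S = 103.5): continuation = 1/1.07·[0.8545·0.0000 + 0.1455·47.9000] = 6.5115; exercise value = 6.5000 ≤ continuation, so V_u = 6.5115
Node d (S = 54): continuation = 1/1.07·[0.8545·47.9000 + 0.1455·77.6000] = 48.8037; exercise value = 56.0000 > continuation, so V_d = 56.0000 (exercise)
Node 0 (S = 90): continuation = 1/1.07·[0.8545·6.5115 + 0.1455·56.0000] = 12.8129; exercise value = 20.0000 > continuation, so V_0 = 20.0000 (exercise)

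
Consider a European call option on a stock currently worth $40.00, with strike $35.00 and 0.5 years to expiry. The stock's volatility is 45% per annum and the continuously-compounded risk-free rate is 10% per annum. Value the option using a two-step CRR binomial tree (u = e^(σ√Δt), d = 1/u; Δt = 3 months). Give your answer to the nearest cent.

$8.97

CRR parameters: u = e^(σ√Δt) = e^(0.45·√0.25) = 1.2523, d = 1/u = 0.7985
Per-period rate: rΔt = 0.1·0.25 = 0.025, so R = e^0.025 = 1.0253
Risk-neutral probability p = (e^0.025 − 0.7985)/(1.2523 − 0.7985) = 0.2268/0.4538 = 0.4998
Terminal stock prices: S_uu = 62.73, S_ud = 40, S_dd = 25.51
Terminal payoffs (S − K): max(27.73, 0) = 27.73, max(5, 0) = 5, max(-9.495, 0) = 0
Node u (S = 50.09): V_u = e^(−0.025)·[0.4998·27.7325 + 0.5002·5.0000] = 15.9571
Node d (S = 31.94): V_d = e^(−0.025)·[0.4998·5.0000 + 0.5002·0.0000] = 2.4372
Node 0 (S = 40): V_0 = e^(−0.025)·[0.4998·15.9571 + 0.5002·2.4372] = 8.9670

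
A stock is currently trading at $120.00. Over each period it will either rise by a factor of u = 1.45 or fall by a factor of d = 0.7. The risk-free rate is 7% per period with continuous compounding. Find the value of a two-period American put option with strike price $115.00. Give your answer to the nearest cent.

Risk-neutral probability p = (e^0.07 − 0.7)/(1.45 − 0.7) = 0.3725/0.7500 = 0.4967
Terminal stock prices: S_uu = 252.3, S_ud = 121.8, S_dd = 58.8
Terminal payoffs (K − S): max(-137.3, 0) = 0, max(-6.8, 0) = 0, max(56.2, 0) = 56.2
Node u (S = 174): continuation = e^(−0.07)·[0.4967·0.0000 + 0.5033·0.0000] = 0.0000; exercise value = 0.0000 ≤ continuation, so V_u = 0.0000
Node d (S = 84): continuation = e^(−0.07)·[0.4967·0.0000 + 0.5033·56.2000] = 26.3744; exercise value = 31.0000 > continuation, so V_d = 31.0000 (exercise)
Node 0 (S = 120): continuation = e^(−0.07)·[0.4967·0.0000 + 0.5033·31.0000] = 14.5481; exercise value = 0.0000 ≤ continuation, so V_0 = 14.5481

$14.55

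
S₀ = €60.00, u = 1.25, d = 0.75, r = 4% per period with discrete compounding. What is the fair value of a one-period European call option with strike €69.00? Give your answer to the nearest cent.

Risk-neutral probability p = (1 + 0.04 − 0.75)/(1.25 − 0.75) = 0.2900/0.5000 = 0.5800
Terminal stock prices: S_u = 75, S_d = 45
Terminal payoffs (S − K): max(6, 0) = 6, max(-24, 0) = 0
Node 0 (S = 60): V_0 = 1/1.04·[0.5800·6.0000 + 0.4200·0.0000] = 3.3462

€3.35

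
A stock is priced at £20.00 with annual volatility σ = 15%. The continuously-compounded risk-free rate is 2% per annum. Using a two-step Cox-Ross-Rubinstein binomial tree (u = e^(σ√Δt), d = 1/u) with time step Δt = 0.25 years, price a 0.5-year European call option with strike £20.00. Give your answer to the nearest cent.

£0.85

CRR parameters: u = e^(σ√Δt) = e^(0.15·√0.25) = 1.0779, d = 1/u = 0.9277
Per-period rate: rΔt = 0.02·0.25 = 0.005, so R = e^0.005 = 1.0050
Risk-neutral probability p = (e^0.005 − 0.9277)/(1.0779 − 0.9277) = 0.0773/0.1501 = 0.5146
Terminal stock prices: S_uu = 23.24, S_ud = 20, S_dd = 17.21
Terminal payoffs (S − K): max(3.237, 0) = 3.237, max(0, 0) = 0, max(-2.786, 0) = 0
Node u (S = 21.56): V_u = e^(−0.005)·[0.5146·3.2367 + 0.4854·0.0000] = 1.6574
Node d (S = 18.55): V_d = e^(−0.005)·[0.5146·0.0000 + 0.4854·0.0000] = 0.0000
Node 0 (S = 20): V_0 = e^(−0.005)·[0.5146·1.6574 + 0.4854·0.0000] = 0.8487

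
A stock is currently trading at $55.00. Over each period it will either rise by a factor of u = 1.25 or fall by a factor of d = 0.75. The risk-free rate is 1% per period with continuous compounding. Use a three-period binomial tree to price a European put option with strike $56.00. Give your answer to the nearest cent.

$9.56

Risk-neutral probability p = (e^0.01 − 0.75)/(1.25 − 0.75) = 0.2601/0.5000 = 0.5201
Terminal stock prices: S_uuu = 107.4, S_uud = 64.45, S_udd = 38.67, S_ddd = 23.2
Terminal payoffs (K − S): max(-51.42, 0) = 0, max(-8.453, 0) = 0, max(17.33, 0) = 17.33, max(32.8, 0) = 32.8
Node uu (S = 85.94): V_uu = e^(−0.01)·[0.5201·0.0000 + 0.4799·0.0000] = 0.0000
Node ud (S = 51.56): V_ud = e^(−0.01)·[0.5201·0.0000 + 0.4799·17.3281] = 8.2330
Node dd (S = 30.94): V_dd = e^(−0.01)·[0.5201·17.3281 + 0.4799·32.7969] = 24.5053
Node u (S = 68.75): V_u = e^(−0.01)·[0.5201·0.0000 + 0.4799·8.2330] = 3.9117
Node d (S = 41.25): V_d = e^(−0.01)·[0.5201·8.2330 + 0.4799·24.5053] = 15.8825
Node 0 (S = 55): V_0 = e^(−0.01)·[0.5201·3.9117 + 0.4799·15.8825] = 9.5604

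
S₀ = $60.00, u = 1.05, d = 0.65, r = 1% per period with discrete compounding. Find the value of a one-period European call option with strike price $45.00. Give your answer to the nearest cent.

$16.04

Risk-neutral probability p = (1 + 0.01 − 0.65)/(1.05 − 0.65) = 0.3600/0.4000 = 0.9000
Terminal stock prices: S_u = 63, S_d = 39
Terminal payoffs (S − K): max(18, 0) = 18, max(-6, 0) = 0
Node 0 (S = 60): V_0 = 1/1.01·[0.9000·18.0000 + 0.1000·0.0000] = 16.0396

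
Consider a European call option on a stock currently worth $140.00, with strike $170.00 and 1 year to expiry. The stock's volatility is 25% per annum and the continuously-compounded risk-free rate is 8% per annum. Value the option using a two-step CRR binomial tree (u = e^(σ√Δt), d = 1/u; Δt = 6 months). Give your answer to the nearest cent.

$8.83

CRR parameters: u = e^(σ√Δt) = e^(0.25·√0.5) = 1.1934, d = 1/u = 0.8380
Per-period rate: rΔt = 0.08·0.5 = 0.04, so R = e^0.04 = 1.0408
Risk-neutral probability p = (e^0.04 − 0.8380)/(1.1934 − 0.8380) = 0.2028/0.3554 = 0.5708
Terminal stock prices: S_uu = 199.4, S_ud = 140, S_dd = 98.31
Terminal payoffs (S − K): max(29.38, 0) = 29.38, max(-30, 0) = 0, max(-71.69, 0) = 0
Node u (S = 167.1): V_u = e^(−0.04)·[0.5708·29.3767 + 0.4292·0.0000] = 16.1093
Node d (S = 117.3): V_d = e^(−0.04)·[0.5708·0.0000 + 0.4292·0.0000] = 0.0000
Node 0 (S = 140): V_0 = e^(−0.04)·[0.5708·16.1093 + 0.4292·0.0000] = 8.8339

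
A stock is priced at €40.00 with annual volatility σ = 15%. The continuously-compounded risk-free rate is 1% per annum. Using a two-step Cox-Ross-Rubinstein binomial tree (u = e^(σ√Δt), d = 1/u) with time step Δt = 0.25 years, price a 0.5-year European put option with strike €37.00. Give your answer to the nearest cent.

€0.65

CRR parameters: u = e^(σ√Δt) = e^(0.15·√0.25) = 1.0779, d = 1/u = 0.9277
Per-period rate: rΔt = 0.01·0.25 = 0.0025, so R = e^0.0025 = 1.0025
Risk-neutral probability p = (e^0.0025 − 0.9277)/(1.0779 − 0.9277) = 0.0748/0.1501 = 0.4979
Terminal stock prices: S_uu = 46.47, S_ud = 40, S_dd = 34.43
Terminal payoffs (K − S): max(-9.473, 0) = 0, max(-3, 0) = 0, max(2.572, 0) = 2.572
Node u (S = 43.12): V_u = e^(−0.0025)·[0.4979·0.0000 + 0.5021·0.0000] = 0.0000
Node d (S = 37.11): V_d = e^(−0.0025)·[0.4979·0.0000 + 0.5021·2.5717] = 1.2879
Node 0 (S = 40): V_0 = e^(−0.0025)·[0.4979·0.0000 + 0.5021·1.2879] = 0.6450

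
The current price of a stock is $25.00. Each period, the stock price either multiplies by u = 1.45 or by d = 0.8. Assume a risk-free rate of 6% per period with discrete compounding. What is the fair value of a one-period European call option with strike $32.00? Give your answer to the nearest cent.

Risk-neutral probability p = (1 + 0.06 − 0.8)/(1.45 − 0.8) = 0.2600/0.6500 = 0.4000
Terminal stock prices: S_u = 36.25, S_d = 20
Terminal payoffs (S − K): max(4.25, 0) = 4.25, max(-12, 0) = 0
Node 0 (S = 25): V_0 = 1/1.06·[0.4000·4.2500 + 0.6000·0.0000] = 1.6038

$1.60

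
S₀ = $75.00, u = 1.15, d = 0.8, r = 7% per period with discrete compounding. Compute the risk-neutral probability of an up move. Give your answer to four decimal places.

p = 0.7714

Risk-neutral probability p = (1 + 0.07 − 0.8)/(1.15 − 0.8) = 0.2700/0.3500 = 0.7714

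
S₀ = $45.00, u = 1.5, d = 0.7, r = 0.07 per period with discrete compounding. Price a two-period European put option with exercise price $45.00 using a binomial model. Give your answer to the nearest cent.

Risk-neutral probability p = (1 + 0.07 − 0.7)/(1.5 − 0.7) = 0.3700/0.8000 = 0.4625
Terminal stock prices: S_uu = 101.2, S_ud = 47.25, S_dd = 22.05
Terminal payoffs (K − S): max(-56.25, 0) = 0, max(-2.25, 0) = 0, max(22.95, 0) = 22.95
Node u (S = 67.5): V_u = 1/1.07·[0.4625·0.0000 + 0.5375·0.0000] = 0.0000
Node d (S = 31.5): V_d = 1/1.07·[0.4625·0.0000 + 0.5375·22.9500] = 11.5286
Node 0 (S = 45): V_0 = 1/1.07·[0.4625·0.0000 + 0.5375·11.5286] = 5.7912

$5.79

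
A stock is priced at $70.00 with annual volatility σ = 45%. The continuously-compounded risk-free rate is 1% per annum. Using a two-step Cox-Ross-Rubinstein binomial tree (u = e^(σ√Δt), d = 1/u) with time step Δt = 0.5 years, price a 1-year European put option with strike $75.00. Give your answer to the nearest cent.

$14.68

CRR parameters: u = e^(σ√Δt) = e^(0.45·√0.5) = 1.3746, d = 1/u = 0.7275
Per-period rate: rΔt = 0.01·0.5 = 0.005, so R = e^0.005 = 1.0050
Risk-neutral probability p = (e^0.005 − 0.7275)/(1.3746 − 0.7275) = 0.2776/0.6472 = 0.4289
Terminal stock prices: S_uu = 132.3, S_ud = 70, S_dd = 37.04
Terminal payoffs (K − S): max(-57.28, 0) = 0, max(5, 0) = 5, max(37.96, 0) = 37.96
Node u (S = 96.23): V_u = e^(−0.005)·[0.4289·0.0000 + 0.5711·5.0000] = 2.8415
Node d (S = 50.92): V_d = e^(−0.005)·[0.4289·5.0000 + 0.5711·37.9563] = 23.7038
Node 0 (S = 70): V_0 = e^(−0.005)·[0.4289·2.8415 + 0.5711·23.7038] = 14.6832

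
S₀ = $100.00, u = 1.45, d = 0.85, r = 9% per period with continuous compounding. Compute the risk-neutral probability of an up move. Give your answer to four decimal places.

Risk-neutral probability p = (e^0.09 − 0.85)/(1.45 − 0.85) = 0.2442/0.6000 = 0.4070

p = 0.4070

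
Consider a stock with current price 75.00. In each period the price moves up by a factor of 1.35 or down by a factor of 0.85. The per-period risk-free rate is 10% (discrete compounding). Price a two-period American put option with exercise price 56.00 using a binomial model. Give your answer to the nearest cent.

0.37

Risk-neutral probability p = (1 + 0.1 − 0.85)/(1.35 − 0.85) = 0.2500/0.5000 = 0.5000
Terminal stock prices: S_uu = 136.7, S_ud = 86.06, S_dd = 54.19
Terminal payoffs (K − S): max(-80.69, 0) = 0, max(-30.06, 0) = 0, max(1.813, 0) = 1.813
Node u (S = 101.2): continuation = 1/1.1·[0.5000·0.0000 + 0.5000·0.0000] = 0.0000; exercise value = 0.0000 ≤ continuation, so V_u = 0.0000
Node d (S = 63.75): continuation = 1/1.1·[0.5000·0.0000 + 0.5000·1.8125] = 0.8239; exercise value = 0.0000 ≤ continuation, so V_d = 0.8239
Node 0 (S = 75): continuation = 1/1.1·[0.5000·0.0000 + 0.5000·0.8239] = 0.3745; exercise value = 0.0000 ≤ continuation, so V_0 = 0.3745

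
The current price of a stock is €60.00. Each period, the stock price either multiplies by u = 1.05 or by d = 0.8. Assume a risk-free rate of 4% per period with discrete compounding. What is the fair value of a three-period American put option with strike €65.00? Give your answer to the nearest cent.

€5.00

Risk-neutral probability p = (1 + 0.04 − 0.8)/(1.05 − 0.8) = 0.2400/0.2500 = 0.9600
Terminal stock prices: S_uuu = 69.46, S_uud = 52.92, S_udd = 40.32, S_ddd = 30.72
Terminal payoffs (K − S): max(-4.458, 0) = 0, max(12.08, 0) = 12.08, max(24.68, 0) = 24.68, max(34.28, 0) = 34.28
Node uu (S = 66.15): continuation = 1/1.04·[0.9600·0.0000 + 0.0400·12.0800] = 0.4646; exercise value = 0.0000 ≤ continuation, so V_uu = 0.4646
Node ud (S = 50.4): continuation = 1/1.04·[0.9600·12.0800 + 0.0400·24.6800] = 12.1000; exercise value = 14.6000 > continuation, so V_ud = 14.6000 (exercise)
Node dd (S = 38.4): continuation = 1/1.04·[0.9600·24.6800 + 0.0400·34.2800] = 24.1000; exercise value = 26.6000 > continuation, so V_dd = 26.6000 (exercise)
Node u (S = 63): continuation = 1/1.04·[0.9600·0.4646 + 0.0400·14.6000] = 0.9904; exercise value = 2.0000 > continuation, so V_u = 2.0000 (exercise)
Node d (S = 48): continuation = 1/1.04·[0.9600·14.6000 + 0.0400·26.6000] = 14.5000; exercise value = 17.0000 > continuation, so V_d = 17.0000 (exercise)
Node 0 (S = 60): continuation = 1/1.04·[0.9600·2.0000 + 0.0400·17.0000] = 2.5000; exercise value = 5.0000 > continuation, so V_0 = 5.0000 (exercise)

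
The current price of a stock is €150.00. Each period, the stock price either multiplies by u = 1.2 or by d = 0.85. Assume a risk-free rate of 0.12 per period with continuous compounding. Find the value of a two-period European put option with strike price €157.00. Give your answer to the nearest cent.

Risk-neutral probability p = (e^0.12 − 0.85)/(1.2 − 0.85) = 0.2775/0.3500 = 0.7928
Terminal stock prices: S_uu = 216, S_ud = 153, S_dd = 108.4
Terminal payoffs (K − S): max(-59, 0) = 0, max(4, 0) = 4, max(48.63, 0) = 48.63
Node u (S = 180): V_u = e^(−0.12)·[0.7928·0.0000 + 0.2072·4.0000] = 0.7349
Node d (S = 127.5): V_d = e^(−0.12)·[0.7928·4.0000 + 0.2072·48.6250] = 11.7465
Node 0 (S = 150): V_0 = e^(−0.12)·[0.7928·0.7349 + 0.2072·11.7465] = 2.6749

€2.67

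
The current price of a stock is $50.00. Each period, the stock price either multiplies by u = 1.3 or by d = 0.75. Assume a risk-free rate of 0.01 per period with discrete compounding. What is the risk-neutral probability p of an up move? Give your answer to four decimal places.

p = 0.4727

Risk-neutral probability p = (1 + 0.01 − 0.75)/(1.3 − 0.75) = 0.2600/0.5500 = 0.4727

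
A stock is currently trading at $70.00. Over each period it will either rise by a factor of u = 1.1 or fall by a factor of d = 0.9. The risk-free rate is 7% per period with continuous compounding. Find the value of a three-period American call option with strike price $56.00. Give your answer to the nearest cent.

Risk-neutral probability p = (e^0.07 − 0.9)/(1.1 − 0.9) = 0.1725/0.2000 = 0.8625
Terminal stock prices: S_uuu = 93.17, S_uud = 76.23, S_udd = 62.37, S_ddd = 51.03
Terminal payoffs (S − K): max(37.17, 0) = 37.17, max(20.23, 0) = 20.23, max(6.37, 0) = 6.37, max(-4.97, 0) = 0
Node uu (S = 84.7): continuation = e^(−0.07)·[0.8625·37.1700 + 0.1375·20.2300] = 32.4859; exercise value = 28.7000 ≤ continuation, so V_uu = 32.4859
Node ud (S = 69.3): continuation = e^(−0.07)·[0.8625·20.2300 + 0.1375·6.3700] = 17.0859; exercise value = 13.3000 ≤ continuation, so V_ud = 17.0859
Node dd (S = 56.7): continuation = e^(−0.07)·[0.8625·6.3700 + 0.1375·0.0000] = 5.1229; exercise value = 0.7000 ≤ continuation, so V_dd = 5.1229
Node u (S = 77): continuation = e^(−0.07)·[0.8625·32.4859 + 0.1375·17.0859] = 28.3159; exercise value = 21.0000 ≤ continuation, so V_u = 28.3159
Node d (S = 63): continuation = e^(−0.07)·[0.8625·17.0859 + 0.1375·5.1229] = 14.3976; exercise value = 7.0000 ≤ continuation, so V_d = 14.3976
Node 0 (S = 70): continuation = e^(−0.07)·[0.8625·28.3159 + 0.1375·14.3976] = 24.6177; exercise value = 14.0000 ≤ continuation, so V_0 = 24.6177

$24.62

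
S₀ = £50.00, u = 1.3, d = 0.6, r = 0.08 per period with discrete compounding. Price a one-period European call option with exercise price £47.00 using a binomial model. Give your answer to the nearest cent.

Risk-neutral probability p = (1 + 0.08 − 0.6)/(1.3 − 0.6) = 0.4800/0.7000 = 0.6857
Terminal stock prices: S_u = 65, S_d = 30
Terminal payoffs (S − K): max(18, 0) = 18, max(-17, 0) = 0
Node 0 (S = 50): V_0 = 1/1.08·[0.6857·18.0000 + 0.3143·0.0000] = 11.4286

£11.43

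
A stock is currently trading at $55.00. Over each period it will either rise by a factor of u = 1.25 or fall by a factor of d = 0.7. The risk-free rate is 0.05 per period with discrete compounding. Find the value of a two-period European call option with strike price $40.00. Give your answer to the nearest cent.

Risk-neutral probability p = (1 + 0.05 − 0.7)/(1.25 − 0.7) = 0.3500/0.5500 = 0.6364
Terminal stock prices: S_uu = 85.94, S_ud = 48.12, S_dd = 26.95
Terminal payoffs (S − K): max(45.94, 0) = 45.94, max(8.125, 0) = 8.125, max(-13.05, 0) = 0
Node u (S = 68.75): V_u = 1/1.05·[0.6364·45.9375 + 0.3636·8.1250] = 30.6548
Node d (S = 38.5): V_d = 1/1.05·[0.6364·8.1250 + 0.3636·0.0000] = 4.9242
Node 0 (S = 55): V_0 = 1/1.05·[0.6364·30.6548 + 0.3636·4.9242] = 20.2840

$20.28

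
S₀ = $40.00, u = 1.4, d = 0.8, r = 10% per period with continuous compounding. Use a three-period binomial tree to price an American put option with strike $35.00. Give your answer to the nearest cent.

Risk-neutral probability p = (e^0.1 − 0.8)/(1.4 − 0.8) = 0.3052/0.6000 = 0.5086
Terminal stock prices: S_uuu = 109.8, S_uud = 62.72, S_udd = 35.84, S_ddd = 20.48
Terminal payoffs (K − S): max(-74.76, 0) = 0, max(-27.72, 0) = 0, max(-0.84, 0) = 0, max(14.52, 0) = 14.52
Node uu (S = 78.4): continuation = e^(−0.1)·[0.5086·0.0000 + 0.4914·0.0000] = 0.0000; exercise value = 0.0000 ≤ continuation, so V_uu = 0.0000
Node ud (S = 44.8): continuation = e^(−0.1)·[0.5086·0.0000 + 0.4914·0.0000] = 0.0000; exercise value = 0.0000 ≤ continuation, so V_ud = 0.0000
Node dd (S = 25.6): continuation = e^(−0.1)·[0.5086·0.0000 + 0.4914·14.5200] = 6.4559; exercise value = 9.4000 > continuation, so V_dd = 9.4000 (exercise)
Node u (S = 56): continuation = e^(−0.1)·[0.5086·0.0000 + 0.4914·0.0000] = 0.0000; exercise value = 0.0000 ≤ continuation, so V_u = 0.0000
Node d (S = 32): continuation = e^(−0.1)·[0.5086·0.0000 + 0.4914·9.4000] = 4.1794; exercise value = 3.0000 ≤ continuation, so V_d = 4.1794
Node 0 (S = 40): continuation = e^(−0.1)·[0.5086·0.0000 + 0.4914·4.1794] = 1.8583; exercise value = 0.0000 ≤ continuation, so V_0 = 1.8583

$1.86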